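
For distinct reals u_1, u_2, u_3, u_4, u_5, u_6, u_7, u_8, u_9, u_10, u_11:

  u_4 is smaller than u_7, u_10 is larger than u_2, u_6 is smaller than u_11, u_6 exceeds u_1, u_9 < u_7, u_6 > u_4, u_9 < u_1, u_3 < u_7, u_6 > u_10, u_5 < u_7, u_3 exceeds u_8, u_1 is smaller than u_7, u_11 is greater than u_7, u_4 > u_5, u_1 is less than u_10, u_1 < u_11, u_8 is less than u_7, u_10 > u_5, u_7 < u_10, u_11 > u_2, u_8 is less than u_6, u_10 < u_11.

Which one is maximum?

u_8 is not greatest since u_8 < u_3; u_9 is not greatest since u_9 < u_7; u_5 is not greatest since u_5 < u_10; u_4 is not greatest since u_4 < u_6; u_1 is not greatest since u_1 < u_6; u_3 is not greatest since u_3 < u_7; u_7 is not greatest since u_7 < u_10; u_2 is not greatest since u_2 < u_11; u_10 is not greatest since u_10 < u_6; u_6 is not greatest since u_6 < u_11.
Only u_11 has nothing above it, so u_11 is the maximum.

u_11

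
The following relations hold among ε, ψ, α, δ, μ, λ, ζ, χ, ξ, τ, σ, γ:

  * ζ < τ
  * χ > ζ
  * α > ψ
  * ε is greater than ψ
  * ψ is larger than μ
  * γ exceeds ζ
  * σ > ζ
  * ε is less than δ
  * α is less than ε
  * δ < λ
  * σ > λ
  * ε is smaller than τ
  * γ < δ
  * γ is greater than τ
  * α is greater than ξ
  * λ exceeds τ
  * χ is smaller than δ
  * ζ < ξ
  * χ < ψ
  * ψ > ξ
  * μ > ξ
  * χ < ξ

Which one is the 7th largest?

α

Piecing the relations together gives one ordering: ζ < χ < ξ < μ < ψ < α < ε < τ < γ < δ < λ < σ.
The 7th largest is α.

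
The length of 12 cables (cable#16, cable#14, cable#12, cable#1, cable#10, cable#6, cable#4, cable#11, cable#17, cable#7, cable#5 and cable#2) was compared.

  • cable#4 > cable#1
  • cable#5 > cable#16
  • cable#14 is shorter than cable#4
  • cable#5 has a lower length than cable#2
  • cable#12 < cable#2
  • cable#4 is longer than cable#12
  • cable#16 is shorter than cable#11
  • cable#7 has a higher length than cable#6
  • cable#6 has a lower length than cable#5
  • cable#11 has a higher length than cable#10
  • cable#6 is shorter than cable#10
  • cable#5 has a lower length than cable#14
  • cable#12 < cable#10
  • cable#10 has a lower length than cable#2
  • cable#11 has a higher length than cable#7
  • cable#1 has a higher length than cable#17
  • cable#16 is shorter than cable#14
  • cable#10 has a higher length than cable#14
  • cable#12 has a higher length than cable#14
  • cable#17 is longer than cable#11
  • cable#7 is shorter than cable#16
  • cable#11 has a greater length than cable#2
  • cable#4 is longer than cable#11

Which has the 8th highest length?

Piecing the relations together gives one ordering: cable#6 < cable#7 < cable#16 < cable#5 < cable#14 < cable#12 < cable#10 < cable#2 < cable#11 < cable#17 < cable#1 < cable#4.
The 8th largest is cable#14.

cable#14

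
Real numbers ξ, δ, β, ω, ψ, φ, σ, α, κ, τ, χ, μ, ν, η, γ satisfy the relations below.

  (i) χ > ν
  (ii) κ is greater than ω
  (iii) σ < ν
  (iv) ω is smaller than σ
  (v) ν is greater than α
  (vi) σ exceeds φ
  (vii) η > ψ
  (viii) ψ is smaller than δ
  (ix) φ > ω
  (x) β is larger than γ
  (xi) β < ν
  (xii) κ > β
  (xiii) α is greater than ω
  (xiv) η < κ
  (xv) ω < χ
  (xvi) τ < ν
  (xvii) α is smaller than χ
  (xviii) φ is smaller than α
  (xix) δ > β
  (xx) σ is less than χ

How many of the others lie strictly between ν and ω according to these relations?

3

Chaining upward from ω reaches: φ, σ, α, κ, χ.
Chaining downward from ν reaches: τ, γ, φ, σ, β, α.
Strictly between ω and ν are those in both lists: φ, σ, α — 3 elements.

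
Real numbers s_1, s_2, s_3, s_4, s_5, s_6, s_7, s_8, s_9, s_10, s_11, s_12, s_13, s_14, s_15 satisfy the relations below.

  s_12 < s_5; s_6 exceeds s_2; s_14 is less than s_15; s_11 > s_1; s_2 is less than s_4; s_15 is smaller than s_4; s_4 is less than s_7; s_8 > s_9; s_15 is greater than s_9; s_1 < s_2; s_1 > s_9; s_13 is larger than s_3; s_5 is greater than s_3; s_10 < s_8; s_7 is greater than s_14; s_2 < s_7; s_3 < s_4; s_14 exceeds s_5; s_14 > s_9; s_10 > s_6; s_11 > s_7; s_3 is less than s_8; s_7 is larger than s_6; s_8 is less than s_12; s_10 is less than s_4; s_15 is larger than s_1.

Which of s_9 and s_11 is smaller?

s_9 < s_1 and s_1 < s_2 give s_9 < s_2.
With s_2 < s_6: s_9 < s_1 < s_2 < s_6.
With s_6 < s_10: s_9 < s_1 < s_2 < s_6 < s_10.
Then s_10 < s_8 extends the chain to s_8.
Then s_8 < s_12 extends the chain to s_12.
Then s_12 < s_5 extends the chain to s_5.
Then s_5 < s_14 extends the chain to s_14.
Then s_14 < s_15 extends the chain to s_15.
With s_15 < s_4: s_9 < s_1 < s_2 < s_6 < s_10 < s_8 < s_12 < s_5 < s_14 < s_15 < s_4.
With s_4 < s_7: s_9 < s_1 < s_2 < s_6 < s_10 < s_8 < s_12 < s_5 < s_14 < s_15 < s_4 < s_7.
Then s_7 < s_11 extends the chain to s_11.
So s_9 < s_11; s_9 is the smaller of the two.

s_9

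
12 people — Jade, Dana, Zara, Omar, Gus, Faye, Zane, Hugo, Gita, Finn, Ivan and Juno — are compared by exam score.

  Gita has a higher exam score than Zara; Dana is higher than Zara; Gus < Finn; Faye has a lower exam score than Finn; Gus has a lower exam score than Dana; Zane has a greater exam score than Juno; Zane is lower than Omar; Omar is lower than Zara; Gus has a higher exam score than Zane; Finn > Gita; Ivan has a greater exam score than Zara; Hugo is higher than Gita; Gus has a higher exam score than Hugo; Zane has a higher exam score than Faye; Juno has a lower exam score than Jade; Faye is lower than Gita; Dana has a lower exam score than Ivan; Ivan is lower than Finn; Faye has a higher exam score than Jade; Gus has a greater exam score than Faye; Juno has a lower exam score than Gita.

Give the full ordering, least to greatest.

Juno < Jade < Faye < Zane < Omar < Zara < Gita < Hugo < Gus < Dana < Ivan < Finn

The consecutive links are each given: Juno < Jade; Jade < Faye; Faye < Zane; Zane < Omar; Omar < Zara; Zara < Gita; Gita < Hugo; Hugo < Gus; Gus < Dana; Dana < Ivan; Ivan < Finn.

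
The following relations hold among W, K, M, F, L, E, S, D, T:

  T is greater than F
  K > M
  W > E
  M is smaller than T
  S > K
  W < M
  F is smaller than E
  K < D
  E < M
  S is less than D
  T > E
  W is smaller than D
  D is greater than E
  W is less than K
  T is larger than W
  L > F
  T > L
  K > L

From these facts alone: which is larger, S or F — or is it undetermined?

The relevant relations are F < E; E < W; W < M; M < K; K < S.
Together: F < E < W < M < K < S.
So S is larger.

S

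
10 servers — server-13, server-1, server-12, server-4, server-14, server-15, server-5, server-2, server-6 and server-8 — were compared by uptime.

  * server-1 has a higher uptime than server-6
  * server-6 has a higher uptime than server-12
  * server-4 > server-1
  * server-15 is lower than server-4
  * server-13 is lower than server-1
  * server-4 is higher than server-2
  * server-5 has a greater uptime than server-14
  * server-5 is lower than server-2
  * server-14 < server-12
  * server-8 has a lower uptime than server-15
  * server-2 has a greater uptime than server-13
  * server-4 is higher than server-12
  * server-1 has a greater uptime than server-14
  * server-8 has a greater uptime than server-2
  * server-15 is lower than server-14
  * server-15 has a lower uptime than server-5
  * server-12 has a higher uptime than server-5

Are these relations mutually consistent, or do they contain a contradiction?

inconsistent

We have server-5 < server-2 stated directly, yet also server-2 < server-8 < server-15 < server-14 < server-5 by chaining the others — so server-2 < server-5. Contradiction.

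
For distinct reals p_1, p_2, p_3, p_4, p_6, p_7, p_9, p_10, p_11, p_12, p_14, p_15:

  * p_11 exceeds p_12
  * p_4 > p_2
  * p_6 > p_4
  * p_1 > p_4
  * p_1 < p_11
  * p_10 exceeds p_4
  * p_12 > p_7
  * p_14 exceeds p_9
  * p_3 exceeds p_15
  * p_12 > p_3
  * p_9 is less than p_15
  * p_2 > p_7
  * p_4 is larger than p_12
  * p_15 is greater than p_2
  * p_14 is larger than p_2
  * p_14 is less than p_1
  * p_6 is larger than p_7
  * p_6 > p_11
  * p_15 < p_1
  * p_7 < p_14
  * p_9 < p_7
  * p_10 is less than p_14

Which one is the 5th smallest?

The consecutive relations fix a unique order: p_9 < p_7 < p_2 < p_15 < p_3 < p_12 < p_4 < p_10 < p_14 < p_1 < p_11 < p_6.
Counting 5 from the smallest end gives p_3.

p_3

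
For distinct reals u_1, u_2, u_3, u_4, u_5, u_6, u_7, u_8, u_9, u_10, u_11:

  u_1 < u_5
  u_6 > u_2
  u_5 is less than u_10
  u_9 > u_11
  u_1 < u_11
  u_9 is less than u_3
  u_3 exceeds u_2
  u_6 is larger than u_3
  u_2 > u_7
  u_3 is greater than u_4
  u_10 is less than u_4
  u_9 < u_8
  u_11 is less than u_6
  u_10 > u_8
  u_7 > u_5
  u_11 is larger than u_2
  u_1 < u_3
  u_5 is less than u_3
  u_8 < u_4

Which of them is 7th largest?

u_11

The consecutive relations fix a unique order: u_1 < u_5 < u_7 < u_2 < u_11 < u_9 < u_8 < u_10 < u_4 < u_3 < u_6.
Counting 7 from the largest end gives u_11.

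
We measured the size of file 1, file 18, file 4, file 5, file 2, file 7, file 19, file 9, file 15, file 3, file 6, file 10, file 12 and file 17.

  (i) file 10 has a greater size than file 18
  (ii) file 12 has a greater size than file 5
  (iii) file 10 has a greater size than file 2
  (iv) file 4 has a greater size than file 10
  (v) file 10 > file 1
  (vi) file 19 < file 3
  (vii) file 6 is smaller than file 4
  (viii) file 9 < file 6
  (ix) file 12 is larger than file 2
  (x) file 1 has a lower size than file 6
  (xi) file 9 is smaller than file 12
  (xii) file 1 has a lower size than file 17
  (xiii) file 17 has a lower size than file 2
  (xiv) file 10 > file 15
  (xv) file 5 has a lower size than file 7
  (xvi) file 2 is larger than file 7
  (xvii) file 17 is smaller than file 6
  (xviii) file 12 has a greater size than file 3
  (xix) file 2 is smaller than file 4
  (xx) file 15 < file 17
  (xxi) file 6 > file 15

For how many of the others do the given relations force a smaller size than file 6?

4

From file 6 the given relations immediately reach file 1, file 15, file 17, file 9.
No other element is forced below file 6 by the given relations, so the count is 4.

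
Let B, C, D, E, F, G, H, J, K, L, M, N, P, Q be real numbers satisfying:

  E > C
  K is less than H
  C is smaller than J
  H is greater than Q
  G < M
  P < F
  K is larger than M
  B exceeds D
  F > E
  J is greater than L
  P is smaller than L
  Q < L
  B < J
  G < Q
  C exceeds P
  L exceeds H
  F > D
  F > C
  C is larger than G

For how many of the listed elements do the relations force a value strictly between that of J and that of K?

2

Chaining upward from K reaches: H, L.
Chaining downward from J reaches: D, G, P, M, C, Q, H, L, B.
Strictly between K and J are those in both lists: H, L — 2 elements.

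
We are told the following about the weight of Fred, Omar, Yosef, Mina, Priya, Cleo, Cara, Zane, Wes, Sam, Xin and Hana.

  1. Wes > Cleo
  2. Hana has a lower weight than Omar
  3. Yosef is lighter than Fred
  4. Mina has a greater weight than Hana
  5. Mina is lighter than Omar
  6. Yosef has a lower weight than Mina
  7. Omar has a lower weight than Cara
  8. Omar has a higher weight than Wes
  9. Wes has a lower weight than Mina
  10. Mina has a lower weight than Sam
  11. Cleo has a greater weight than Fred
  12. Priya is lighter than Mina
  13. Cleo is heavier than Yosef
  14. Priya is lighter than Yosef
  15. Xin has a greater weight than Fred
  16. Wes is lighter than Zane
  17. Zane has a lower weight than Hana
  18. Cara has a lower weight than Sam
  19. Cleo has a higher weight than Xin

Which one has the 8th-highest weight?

Piecing the relations together gives one ordering: Priya < Yosef < Fred < Xin < Cleo < Wes < Zane < Hana < Mina < Omar < Cara < Sam.
Counting 8 from the largest end gives Cleo.

Cleo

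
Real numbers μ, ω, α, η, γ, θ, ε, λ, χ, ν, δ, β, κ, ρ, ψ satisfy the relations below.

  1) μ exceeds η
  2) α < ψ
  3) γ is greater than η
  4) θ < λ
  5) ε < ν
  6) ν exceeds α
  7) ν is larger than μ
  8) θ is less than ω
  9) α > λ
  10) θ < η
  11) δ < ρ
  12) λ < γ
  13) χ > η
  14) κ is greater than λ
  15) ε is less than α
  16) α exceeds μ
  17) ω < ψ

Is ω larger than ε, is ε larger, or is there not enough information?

undetermined

Following every chain through ω: above ω we get ψ; below ω we get θ.
ε is not reached, and no chain runs the other way from ε to ω.
So the given relations leave the order of ω and ε undetermined.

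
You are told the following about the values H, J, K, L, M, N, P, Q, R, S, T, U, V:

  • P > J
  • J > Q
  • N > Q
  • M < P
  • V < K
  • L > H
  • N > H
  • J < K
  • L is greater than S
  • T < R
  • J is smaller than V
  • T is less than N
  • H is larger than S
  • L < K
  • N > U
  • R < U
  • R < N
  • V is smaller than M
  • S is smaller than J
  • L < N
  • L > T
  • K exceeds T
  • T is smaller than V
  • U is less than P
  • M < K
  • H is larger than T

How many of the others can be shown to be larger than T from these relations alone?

9

The elements the relations force above T are H, V, M, R, L, U, P, K, N — no chain reaches any other.
That is 9.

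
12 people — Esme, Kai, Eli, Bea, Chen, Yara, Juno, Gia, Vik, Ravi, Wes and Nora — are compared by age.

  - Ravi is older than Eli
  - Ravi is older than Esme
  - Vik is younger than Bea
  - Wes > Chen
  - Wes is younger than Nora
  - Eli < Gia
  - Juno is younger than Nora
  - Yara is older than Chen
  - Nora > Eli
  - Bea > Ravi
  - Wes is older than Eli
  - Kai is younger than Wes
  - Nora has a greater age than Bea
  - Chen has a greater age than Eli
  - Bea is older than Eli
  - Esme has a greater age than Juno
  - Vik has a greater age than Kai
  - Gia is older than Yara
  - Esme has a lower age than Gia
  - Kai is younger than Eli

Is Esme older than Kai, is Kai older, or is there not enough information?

Following every chain through Kai: above Kai we get Eli, Chen, Vik, Wes, Ravi, Bea, Nora, Yara, Gia.
Esme is not reached, and no chain runs the other way from Esme to Kai.
So the given relations leave the order of Kai and Esme undetermined.

undetermined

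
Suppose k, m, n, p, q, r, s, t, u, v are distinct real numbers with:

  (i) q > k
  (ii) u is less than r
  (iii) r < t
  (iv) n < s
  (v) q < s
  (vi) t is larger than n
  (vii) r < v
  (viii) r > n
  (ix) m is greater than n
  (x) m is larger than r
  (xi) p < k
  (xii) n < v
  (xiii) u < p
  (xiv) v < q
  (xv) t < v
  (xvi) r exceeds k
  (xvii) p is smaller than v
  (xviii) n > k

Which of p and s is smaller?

p < k < n < r < t < v < q < s, by transitivity through k, n, r, t, v, q.
So p < s; p is the smaller of the two.

p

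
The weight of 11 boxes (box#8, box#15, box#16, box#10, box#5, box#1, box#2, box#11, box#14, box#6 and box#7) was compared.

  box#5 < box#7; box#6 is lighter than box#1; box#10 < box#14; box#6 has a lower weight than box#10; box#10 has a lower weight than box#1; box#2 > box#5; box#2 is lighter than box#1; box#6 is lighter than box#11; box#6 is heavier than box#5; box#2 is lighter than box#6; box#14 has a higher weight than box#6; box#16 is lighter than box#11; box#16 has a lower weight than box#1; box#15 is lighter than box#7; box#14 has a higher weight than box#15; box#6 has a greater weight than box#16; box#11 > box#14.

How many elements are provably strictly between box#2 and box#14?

Chaining upward from box#2 reaches: box#6, box#10, box#1, box#11.
Chaining downward from box#14 reaches: box#15, box#5, box#16, box#6, box#10.
Strictly between box#2 and box#14 are those in both lists: box#6, box#10 — 2 elements.

2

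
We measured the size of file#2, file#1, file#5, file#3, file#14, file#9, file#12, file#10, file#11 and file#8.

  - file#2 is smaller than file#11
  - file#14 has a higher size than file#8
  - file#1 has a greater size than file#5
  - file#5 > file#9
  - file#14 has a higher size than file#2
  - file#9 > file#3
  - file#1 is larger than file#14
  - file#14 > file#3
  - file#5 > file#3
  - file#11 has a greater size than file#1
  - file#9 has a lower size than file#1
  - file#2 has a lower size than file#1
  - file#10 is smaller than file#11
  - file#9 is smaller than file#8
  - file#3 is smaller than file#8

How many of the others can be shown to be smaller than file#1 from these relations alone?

The elements the relations force below file#1 are file#3, file#2, file#9, file#5, file#8, file#14 — no chain reaches any other.
That is 6.

6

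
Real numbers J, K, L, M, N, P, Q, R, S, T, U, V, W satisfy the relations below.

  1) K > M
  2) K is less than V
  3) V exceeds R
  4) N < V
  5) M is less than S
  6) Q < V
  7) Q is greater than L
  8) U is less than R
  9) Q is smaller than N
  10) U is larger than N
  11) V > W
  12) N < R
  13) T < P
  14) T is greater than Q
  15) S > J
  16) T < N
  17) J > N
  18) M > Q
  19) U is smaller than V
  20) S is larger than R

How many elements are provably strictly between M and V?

1

The relations place M below V. An element lies strictly between them when it is forced above M and also forced below V.
Above M: {K, S}. Below V: {L, Q, W, T, N, U, K, R}.
Intersection: {K} — 1.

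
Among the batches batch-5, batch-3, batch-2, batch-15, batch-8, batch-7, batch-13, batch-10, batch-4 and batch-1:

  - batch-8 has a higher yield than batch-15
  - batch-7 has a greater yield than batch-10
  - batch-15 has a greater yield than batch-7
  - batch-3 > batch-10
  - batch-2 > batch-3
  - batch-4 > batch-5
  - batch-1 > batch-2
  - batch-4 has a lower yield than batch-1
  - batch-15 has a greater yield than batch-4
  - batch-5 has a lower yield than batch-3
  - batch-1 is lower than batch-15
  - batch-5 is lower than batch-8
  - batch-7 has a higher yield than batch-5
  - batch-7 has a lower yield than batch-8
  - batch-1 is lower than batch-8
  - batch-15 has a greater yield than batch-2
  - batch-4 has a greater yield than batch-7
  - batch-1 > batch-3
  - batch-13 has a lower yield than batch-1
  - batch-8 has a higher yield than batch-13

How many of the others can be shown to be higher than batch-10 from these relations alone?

7

The elements the relations force above batch-10 are batch-3, batch-7, batch-4, batch-2, batch-1, batch-15, batch-8 — no chain reaches any other.
That is 7.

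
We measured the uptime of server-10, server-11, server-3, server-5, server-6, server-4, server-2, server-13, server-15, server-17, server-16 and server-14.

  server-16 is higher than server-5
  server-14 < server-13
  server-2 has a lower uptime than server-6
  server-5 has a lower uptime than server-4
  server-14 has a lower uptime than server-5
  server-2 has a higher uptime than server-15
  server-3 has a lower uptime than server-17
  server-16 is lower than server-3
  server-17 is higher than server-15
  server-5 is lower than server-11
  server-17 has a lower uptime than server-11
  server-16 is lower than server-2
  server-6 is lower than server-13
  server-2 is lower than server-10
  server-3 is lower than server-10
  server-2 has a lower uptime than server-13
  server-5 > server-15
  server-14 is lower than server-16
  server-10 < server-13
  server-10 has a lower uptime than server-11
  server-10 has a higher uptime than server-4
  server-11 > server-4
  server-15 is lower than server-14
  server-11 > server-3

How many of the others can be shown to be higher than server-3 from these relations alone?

Directly above server-3: server-10, server-17, server-11.
One step further: server-13 (4 so far).
Nothing else is reachable above server-3; 4 in all.

4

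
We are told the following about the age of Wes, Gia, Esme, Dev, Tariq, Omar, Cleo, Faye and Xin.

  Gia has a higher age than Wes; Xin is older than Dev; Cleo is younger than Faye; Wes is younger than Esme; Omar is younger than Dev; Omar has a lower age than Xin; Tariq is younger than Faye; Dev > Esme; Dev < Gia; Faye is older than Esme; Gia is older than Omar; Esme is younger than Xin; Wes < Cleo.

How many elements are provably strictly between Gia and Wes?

2

The relations place Wes below Gia. An element lies strictly between them when it is forced above Wes and also forced below Gia.
Above Wes: {Esme, Cleo, Faye, Dev, Xin}. Below Gia: {Omar, Esme, Dev}.
Intersection: {Esme, Dev} — 2.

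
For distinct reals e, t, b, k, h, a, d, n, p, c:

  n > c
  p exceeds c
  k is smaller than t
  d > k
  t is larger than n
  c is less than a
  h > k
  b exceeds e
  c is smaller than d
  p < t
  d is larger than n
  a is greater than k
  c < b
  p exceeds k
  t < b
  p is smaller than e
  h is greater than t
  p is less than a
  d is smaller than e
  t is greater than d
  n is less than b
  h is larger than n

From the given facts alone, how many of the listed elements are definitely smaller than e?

5

The elements the relations force below e are c, k, p, n, d — no chain reaches any other.
That is 5.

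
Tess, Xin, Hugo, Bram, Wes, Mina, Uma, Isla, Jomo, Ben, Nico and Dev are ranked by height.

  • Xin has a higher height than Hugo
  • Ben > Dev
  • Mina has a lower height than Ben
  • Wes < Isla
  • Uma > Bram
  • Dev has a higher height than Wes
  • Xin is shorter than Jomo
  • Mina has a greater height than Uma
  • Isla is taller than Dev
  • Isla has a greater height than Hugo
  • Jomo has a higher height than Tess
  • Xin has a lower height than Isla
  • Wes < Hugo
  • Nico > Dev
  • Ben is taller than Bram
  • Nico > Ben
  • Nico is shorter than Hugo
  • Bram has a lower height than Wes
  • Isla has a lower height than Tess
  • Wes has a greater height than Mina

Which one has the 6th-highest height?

Piecing the relations together gives one ordering: Bram < Uma < Mina < Wes < Dev < Ben < Nico < Hugo < Xin < Isla < Tess < Jomo.
Counting 6 from the largest end gives Nico.

Nico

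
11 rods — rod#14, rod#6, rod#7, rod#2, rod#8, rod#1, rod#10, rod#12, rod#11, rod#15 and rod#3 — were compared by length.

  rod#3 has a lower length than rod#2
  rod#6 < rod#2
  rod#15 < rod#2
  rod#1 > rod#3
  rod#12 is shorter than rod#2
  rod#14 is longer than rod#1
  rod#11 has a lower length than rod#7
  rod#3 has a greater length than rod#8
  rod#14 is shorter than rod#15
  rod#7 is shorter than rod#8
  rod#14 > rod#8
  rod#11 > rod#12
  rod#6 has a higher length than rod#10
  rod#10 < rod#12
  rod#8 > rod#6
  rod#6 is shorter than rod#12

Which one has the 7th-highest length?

Piecing the relations together gives one ordering: rod#10 < rod#6 < rod#12 < rod#11 < rod#7 < rod#8 < rod#3 < rod#1 < rod#14 < rod#15 < rod#2.
The 7th largest is rod#7.

rod#7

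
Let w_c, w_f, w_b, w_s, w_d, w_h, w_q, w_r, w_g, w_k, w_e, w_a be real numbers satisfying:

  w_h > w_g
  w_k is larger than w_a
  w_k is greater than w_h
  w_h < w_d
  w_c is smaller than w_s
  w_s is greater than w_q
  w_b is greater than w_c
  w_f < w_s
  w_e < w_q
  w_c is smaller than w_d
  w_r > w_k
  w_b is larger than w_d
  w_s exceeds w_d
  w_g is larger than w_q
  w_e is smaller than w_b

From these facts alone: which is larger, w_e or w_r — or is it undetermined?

w_e < w_q and w_q < w_g give w_e < w_g.
With w_g < w_h: w_e < w_q < w_g < w_h.
Then w_h < w_k extends the chain to w_k.
With w_k < w_r: w_e < w_q < w_g < w_h < w_k < w_r.
So w_r is larger.

w_r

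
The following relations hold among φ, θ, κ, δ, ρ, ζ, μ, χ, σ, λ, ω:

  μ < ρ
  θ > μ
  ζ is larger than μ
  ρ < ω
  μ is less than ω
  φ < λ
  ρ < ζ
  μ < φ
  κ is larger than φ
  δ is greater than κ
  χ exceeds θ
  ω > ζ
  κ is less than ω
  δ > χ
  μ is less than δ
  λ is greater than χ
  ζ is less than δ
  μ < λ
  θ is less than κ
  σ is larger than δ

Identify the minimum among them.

μ

Chaining upward from μ: directly above it, φ, θ, ρ, ζ, λ, δ, ω; then χ, κ, σ.
That covers every other element, and nothing is given below μ, so μ is the minimum.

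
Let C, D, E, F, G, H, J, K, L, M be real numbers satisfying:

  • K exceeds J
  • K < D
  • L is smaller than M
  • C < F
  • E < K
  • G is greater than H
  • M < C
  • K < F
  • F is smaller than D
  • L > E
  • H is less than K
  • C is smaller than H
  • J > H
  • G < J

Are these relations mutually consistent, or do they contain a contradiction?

consistent

Every relation is compatible with E < L < M < C < H < G < J < K < F < D; the set is consistent.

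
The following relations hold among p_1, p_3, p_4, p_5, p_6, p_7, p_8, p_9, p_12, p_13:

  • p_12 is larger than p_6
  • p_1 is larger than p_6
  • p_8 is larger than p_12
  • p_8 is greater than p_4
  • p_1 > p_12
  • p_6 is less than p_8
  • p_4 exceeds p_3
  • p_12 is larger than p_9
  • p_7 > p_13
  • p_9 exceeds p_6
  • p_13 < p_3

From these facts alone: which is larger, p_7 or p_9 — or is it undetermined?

undetermined

Following every chain through p_9: above p_9 we get p_12, p_8, p_1; below p_9 we get p_6.
p_7 is not reached, and no chain runs the other way from p_7 to p_9.
So the given relations leave the order of p_9 and p_7 undetermined.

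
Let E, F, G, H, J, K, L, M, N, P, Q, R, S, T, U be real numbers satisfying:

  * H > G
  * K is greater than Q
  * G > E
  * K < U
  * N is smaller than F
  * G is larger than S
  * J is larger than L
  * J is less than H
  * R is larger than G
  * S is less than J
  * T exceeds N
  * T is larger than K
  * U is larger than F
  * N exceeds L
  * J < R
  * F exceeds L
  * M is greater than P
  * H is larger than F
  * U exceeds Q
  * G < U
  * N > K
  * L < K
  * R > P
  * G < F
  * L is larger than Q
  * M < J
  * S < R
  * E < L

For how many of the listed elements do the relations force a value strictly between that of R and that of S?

The relations place S below R. An element lies strictly between them when it is forced above S and also forced below R.
Above S: {G, F, J, U, H}. Below R: {Q, E, P, G, L, M, J}.
Intersection: {G, J} — 2.

2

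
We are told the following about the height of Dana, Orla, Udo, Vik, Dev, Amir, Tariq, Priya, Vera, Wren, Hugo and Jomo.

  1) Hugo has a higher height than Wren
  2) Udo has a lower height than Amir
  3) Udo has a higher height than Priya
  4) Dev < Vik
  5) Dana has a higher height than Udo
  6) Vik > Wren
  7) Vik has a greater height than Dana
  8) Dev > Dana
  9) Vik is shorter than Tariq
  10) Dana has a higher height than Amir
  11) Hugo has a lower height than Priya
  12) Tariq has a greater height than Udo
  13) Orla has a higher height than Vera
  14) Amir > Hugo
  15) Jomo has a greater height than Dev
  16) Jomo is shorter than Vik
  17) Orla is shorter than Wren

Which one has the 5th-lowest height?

The consecutive relations fix a unique order: Vera < Orla < Wren < Hugo < Priya < Udo < Amir < Dana < Dev < Jomo < Vik < Tariq.
The 5th smallest is Priya.

Priya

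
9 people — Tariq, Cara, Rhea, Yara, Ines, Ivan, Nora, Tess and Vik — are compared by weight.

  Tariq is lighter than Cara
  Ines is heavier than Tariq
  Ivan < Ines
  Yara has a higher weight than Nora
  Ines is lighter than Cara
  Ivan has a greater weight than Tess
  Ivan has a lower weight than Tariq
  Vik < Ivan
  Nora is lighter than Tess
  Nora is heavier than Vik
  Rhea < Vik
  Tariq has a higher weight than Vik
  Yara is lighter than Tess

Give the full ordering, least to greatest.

The consecutive links are each given: Rhea < Vik; Vik < Nora; Nora < Yara; Yara < Tess; Tess < Ivan; Ivan < Tariq; Tariq < Ines; Ines < Cara.

Rhea < Vik < Nora < Yara < Tess < Ivan < Tariq < Ines < Cara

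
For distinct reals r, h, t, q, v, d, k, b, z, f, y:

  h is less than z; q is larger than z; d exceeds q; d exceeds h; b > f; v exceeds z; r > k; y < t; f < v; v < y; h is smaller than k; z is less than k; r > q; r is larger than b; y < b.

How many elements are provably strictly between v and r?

The relations place v below r. An element lies strictly between them when it is forced above v and also forced below r.
Above v: {y, t, b}. Below r: {h, z, q, k, f, y, b}.
Intersection: {y, b} — 2.

2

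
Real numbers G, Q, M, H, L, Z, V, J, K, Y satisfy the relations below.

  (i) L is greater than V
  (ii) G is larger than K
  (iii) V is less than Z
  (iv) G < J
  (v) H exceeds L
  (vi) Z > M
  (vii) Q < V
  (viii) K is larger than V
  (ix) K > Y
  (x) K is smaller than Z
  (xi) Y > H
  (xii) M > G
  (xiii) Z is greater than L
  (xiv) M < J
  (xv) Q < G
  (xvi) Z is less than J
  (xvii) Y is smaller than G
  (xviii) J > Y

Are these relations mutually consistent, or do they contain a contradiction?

Every relation is compatible with Q < V < L < H < Y < K < G < M < Z < J; the set is consistent.

consistent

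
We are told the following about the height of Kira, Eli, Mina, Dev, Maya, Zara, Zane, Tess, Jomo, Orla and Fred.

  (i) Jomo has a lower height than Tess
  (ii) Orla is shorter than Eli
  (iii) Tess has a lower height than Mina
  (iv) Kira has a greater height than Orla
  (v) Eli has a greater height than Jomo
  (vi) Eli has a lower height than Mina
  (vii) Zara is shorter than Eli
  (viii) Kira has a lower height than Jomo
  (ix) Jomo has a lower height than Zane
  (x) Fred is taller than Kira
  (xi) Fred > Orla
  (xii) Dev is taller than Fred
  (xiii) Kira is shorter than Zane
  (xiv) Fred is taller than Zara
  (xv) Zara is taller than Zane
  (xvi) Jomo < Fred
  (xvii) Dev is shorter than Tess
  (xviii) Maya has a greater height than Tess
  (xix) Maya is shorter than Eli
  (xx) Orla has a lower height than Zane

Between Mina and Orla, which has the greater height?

Orla < Kira < Jomo < Zane < Zara < Fred < Dev < Tess < Maya < Eli < Mina, by transitivity through Kira, Jomo, Zane, Zara, Fred, Dev, Tess, Maya, Eli.
So Orla < Mina; Mina is the taller of the two.

Mina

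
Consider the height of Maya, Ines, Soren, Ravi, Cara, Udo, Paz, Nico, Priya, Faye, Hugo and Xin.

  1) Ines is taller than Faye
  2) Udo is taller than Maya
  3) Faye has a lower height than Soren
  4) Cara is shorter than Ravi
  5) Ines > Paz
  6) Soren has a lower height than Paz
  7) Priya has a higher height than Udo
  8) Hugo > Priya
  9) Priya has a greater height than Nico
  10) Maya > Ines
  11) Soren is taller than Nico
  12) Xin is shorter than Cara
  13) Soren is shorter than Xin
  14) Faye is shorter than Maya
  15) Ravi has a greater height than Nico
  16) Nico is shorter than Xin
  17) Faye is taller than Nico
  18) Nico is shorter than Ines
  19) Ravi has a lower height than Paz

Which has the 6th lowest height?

Piecing the relations together gives one ordering: Nico < Faye < Soren < Xin < Cara < Ravi < Paz < Ines < Maya < Udo < Priya < Hugo.
Counting 6 from the smallest end gives Ravi.

Ravi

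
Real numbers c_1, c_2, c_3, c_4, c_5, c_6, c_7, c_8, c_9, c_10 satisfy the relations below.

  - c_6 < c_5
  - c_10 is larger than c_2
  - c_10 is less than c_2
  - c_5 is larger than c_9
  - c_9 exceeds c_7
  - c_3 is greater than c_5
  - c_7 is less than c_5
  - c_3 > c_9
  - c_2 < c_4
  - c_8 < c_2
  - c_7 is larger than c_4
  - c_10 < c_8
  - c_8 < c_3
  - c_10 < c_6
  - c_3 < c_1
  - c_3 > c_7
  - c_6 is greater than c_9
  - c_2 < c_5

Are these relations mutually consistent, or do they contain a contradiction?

We have c_2 < c_10 stated directly, yet also c_10 < c_8 < c_2 by chaining the others — so c_10 < c_2. Contradiction.

inconsistent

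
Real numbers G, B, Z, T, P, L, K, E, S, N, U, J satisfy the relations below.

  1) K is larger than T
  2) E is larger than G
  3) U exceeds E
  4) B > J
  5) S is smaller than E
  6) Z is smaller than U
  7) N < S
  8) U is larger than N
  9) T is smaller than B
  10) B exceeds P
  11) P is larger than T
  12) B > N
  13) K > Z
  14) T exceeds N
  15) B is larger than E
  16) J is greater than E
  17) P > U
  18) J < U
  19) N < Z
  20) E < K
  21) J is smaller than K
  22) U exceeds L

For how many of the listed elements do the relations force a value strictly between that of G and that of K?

Chaining upward from G reaches: E, J, U, P, B.
Chaining downward from K reaches: N, S, Z, E, J, T.
Strictly between G and K are those in both lists: E, J — 2 elements.

2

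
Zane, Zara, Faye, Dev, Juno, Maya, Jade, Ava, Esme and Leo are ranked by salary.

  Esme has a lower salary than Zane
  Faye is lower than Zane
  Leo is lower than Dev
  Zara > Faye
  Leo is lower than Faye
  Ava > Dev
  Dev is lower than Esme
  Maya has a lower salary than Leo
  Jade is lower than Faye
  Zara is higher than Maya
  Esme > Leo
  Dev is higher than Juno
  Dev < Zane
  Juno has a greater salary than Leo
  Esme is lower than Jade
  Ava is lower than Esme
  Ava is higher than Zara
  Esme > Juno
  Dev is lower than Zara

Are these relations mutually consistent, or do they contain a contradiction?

inconsistent

We have Faye < Zara stated directly, yet also Zara < Ava < Esme < Jade < Faye by chaining the others — so Zara < Faye. Contradiction.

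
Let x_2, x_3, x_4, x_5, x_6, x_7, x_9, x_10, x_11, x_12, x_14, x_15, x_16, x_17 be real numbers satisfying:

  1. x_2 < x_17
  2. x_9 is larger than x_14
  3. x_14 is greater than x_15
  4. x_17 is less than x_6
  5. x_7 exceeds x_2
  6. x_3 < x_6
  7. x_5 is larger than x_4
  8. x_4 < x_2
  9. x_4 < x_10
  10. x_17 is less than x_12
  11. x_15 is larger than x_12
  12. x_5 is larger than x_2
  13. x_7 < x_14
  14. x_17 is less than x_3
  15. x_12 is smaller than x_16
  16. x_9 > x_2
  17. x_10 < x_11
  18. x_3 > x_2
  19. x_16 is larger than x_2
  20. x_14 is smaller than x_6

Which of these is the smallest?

x_4

x_2 is not least since x_4 < x_2; x_17 is not least since x_2 < x_17; x_3 is not least since x_2 < x_3; x_7 is not least since x_2 < x_7; x_12 is not least since x_17 < x_12; x_16 is not least since x_2 < x_16; x_10 is not least since x_4 < x_10; x_15 is not least since x_12 < x_15; x_14 is not least since x_7 < x_14; x_6 is not least since x_3 < x_6; x_11 is not least since x_10 < x_11; x_9 is not least since x_2 < x_9; x_5 is not least since x_4 < x_5.
Only x_4 has nothing below it, so x_4 is the smallest.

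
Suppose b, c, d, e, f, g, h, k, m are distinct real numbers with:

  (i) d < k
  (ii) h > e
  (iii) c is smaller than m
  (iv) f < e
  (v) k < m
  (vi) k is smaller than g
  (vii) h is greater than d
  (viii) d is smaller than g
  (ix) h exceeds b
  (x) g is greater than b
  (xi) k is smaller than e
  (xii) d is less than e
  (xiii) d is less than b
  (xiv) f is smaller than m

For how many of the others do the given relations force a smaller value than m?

4

The elements the relations force below m are f, d, k, c — no chain reaches any other.
That is 4.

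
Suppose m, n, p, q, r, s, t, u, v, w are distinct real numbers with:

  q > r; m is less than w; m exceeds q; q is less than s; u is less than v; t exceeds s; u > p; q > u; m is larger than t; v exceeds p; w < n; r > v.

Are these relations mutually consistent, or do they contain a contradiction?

The single ordering p < u < v < r < q < s < t < m < w < n satisfies every listed relation, so no contradiction arises.

consistent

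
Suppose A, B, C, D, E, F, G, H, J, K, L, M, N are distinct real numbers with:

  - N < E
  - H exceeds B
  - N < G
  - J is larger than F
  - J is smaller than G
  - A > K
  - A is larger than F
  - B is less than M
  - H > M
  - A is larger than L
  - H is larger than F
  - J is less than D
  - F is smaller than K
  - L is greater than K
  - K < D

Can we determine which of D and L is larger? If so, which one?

Following every chain through L: above L we get A; below L we get F, K.
D is not reached, and no chain runs the other way from D to L.
So the given relations leave the order of L and D undetermined.

undetermined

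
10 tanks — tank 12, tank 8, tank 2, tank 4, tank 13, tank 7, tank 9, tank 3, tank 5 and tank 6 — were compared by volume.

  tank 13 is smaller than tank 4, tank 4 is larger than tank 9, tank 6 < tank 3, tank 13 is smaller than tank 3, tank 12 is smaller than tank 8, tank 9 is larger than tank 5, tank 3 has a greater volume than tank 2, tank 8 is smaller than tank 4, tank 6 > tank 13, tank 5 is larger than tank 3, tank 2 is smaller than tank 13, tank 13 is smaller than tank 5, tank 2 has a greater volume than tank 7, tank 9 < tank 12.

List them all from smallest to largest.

tank 7 < tank 2 < tank 13 < tank 6 < tank 3 < tank 5 < tank 9 < tank 12 < tank 8 < tank 4

Nothing is placed below tank 7, so it is least; from there tank 7 < tank 2; tank 2 < tank 13; tank 13 < tank 6; tank 6 < tank 3; tank 3 < tank 5; tank 5 < tank 9; tank 9 < tank 12; tank 12 < tank 8; tank 8 < tank 4, each given directly.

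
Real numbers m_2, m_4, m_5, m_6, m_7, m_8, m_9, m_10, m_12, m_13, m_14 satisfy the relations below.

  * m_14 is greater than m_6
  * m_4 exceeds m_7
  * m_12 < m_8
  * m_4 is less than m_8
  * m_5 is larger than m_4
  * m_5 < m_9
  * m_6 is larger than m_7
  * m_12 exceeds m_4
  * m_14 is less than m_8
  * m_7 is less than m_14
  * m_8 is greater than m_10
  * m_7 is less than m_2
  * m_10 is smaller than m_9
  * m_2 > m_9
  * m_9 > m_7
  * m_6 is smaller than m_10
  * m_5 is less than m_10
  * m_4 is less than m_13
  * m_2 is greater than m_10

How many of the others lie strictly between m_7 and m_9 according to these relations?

Chaining upward from m_7 reaches: m_4, m_12, m_6, m_5, m_13, m_10, m_14, m_2, m_8.
Chaining downward from m_9 reaches: m_4, m_6, m_5, m_10.
Strictly between m_7 and m_9 are those in both lists: m_4, m_6, m_5, m_10 — 4 elements.

4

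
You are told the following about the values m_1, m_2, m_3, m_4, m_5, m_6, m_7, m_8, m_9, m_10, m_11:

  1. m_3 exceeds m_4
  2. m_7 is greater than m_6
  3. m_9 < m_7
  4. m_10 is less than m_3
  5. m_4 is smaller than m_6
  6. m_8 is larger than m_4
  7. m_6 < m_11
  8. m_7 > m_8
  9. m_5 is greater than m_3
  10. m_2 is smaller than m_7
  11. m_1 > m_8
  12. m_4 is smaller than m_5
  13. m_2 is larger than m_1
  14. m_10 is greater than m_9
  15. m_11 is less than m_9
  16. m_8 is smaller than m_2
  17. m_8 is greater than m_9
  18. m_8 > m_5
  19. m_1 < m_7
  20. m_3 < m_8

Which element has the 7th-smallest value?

m_5

Chaining the given pairs: m_4 < m_6 < m_11 < m_9 < m_10 < m_3 < m_5 < m_8 < m_1 < m_2 < m_7.
Counting 7 from the smallest end gives m_5.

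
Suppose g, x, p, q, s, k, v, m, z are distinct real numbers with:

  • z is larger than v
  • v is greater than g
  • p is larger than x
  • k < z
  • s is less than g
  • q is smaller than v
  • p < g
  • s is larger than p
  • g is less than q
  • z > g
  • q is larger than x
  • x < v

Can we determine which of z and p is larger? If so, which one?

Chaining the given relations: p < s < g < q < v < z.
So z is larger.

z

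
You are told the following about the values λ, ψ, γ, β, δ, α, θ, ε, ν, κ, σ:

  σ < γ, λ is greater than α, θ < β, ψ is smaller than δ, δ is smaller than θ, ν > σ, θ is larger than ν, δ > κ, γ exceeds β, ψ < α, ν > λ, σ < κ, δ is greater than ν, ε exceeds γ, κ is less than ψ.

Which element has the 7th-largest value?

The consecutive relations fix a unique order: σ < κ < ψ < α < λ < ν < δ < θ < β < γ < ε.
Counting 7 from the largest end gives λ.

λ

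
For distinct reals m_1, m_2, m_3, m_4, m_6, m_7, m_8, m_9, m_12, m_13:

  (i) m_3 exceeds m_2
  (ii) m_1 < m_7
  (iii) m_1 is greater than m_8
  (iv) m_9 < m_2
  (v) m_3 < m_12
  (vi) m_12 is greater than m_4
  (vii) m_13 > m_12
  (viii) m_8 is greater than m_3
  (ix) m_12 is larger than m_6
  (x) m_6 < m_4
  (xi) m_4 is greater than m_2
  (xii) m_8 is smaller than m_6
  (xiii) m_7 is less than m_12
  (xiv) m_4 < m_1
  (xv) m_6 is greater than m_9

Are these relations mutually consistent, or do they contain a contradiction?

Every relation is compatible with m_9 < m_2 < m_3 < m_8 < m_6 < m_4 < m_1 < m_7 < m_12 < m_13; the set is consistent.

consistent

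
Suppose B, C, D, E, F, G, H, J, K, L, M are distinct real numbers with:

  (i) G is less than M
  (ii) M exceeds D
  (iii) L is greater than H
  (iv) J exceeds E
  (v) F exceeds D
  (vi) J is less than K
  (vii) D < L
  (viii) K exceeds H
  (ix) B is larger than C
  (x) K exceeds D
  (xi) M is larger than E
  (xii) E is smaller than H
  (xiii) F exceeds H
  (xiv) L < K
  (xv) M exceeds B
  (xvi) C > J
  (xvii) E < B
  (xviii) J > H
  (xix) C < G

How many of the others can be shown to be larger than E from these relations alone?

Directly above E: H, J, B, M.
One step further: F, C, L, K (8 so far).
One step further: G (9 so far).
Nothing else is reachable above E; 9 in all.

9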